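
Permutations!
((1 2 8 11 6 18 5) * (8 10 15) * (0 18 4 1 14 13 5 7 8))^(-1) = (0 15 10 2 1 4 6 11 8 7 18)(5 13 14)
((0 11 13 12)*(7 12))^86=((0 11 13 7 12))^86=(0 11 13 7 12)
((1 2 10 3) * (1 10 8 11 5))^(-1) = ((1 2 8 11 5)(3 10))^(-1) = (1 5 11 8 2)(3 10)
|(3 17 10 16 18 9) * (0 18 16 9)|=4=|(0 18)(3 17 10 9)|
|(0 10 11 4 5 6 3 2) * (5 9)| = 9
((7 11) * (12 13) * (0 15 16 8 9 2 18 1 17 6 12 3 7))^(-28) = (0 16 9 18 17 12 3 11 15 8 2 1 6 13 7)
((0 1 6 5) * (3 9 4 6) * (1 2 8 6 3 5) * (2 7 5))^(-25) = (0 5 7)(1 6 8 2)(3 4 9)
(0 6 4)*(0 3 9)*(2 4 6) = [2, 1, 4, 9, 3, 5, 6, 7, 8, 0] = (0 2 4 3 9)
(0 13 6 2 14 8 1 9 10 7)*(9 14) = (0 13 6 2 9 10 7)(1 14 8) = [13, 14, 9, 3, 4, 5, 2, 0, 1, 10, 7, 11, 12, 6, 8]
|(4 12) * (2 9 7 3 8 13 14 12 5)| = 10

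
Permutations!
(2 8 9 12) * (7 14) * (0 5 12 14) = (0 5 12 2 8 9 14 7) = [5, 1, 8, 3, 4, 12, 6, 0, 9, 14, 10, 11, 2, 13, 7]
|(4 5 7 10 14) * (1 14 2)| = 7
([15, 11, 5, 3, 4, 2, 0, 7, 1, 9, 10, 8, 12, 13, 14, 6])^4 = [15, 11, 2, 3, 4, 5, 0, 7, 1, 9, 10, 8, 12, 13, 14, 6]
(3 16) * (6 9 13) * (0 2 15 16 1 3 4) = (0 2 15 16 4)(1 3)(6 9 13) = [2, 3, 15, 1, 0, 5, 9, 7, 8, 13, 10, 11, 12, 6, 14, 16, 4]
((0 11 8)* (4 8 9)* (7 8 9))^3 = (0 8 7 11)(4 9)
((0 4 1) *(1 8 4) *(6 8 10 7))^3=((0 1)(4 10 7 6 8))^3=(0 1)(4 6 10 8 7)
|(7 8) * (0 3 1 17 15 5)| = 6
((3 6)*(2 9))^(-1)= ((2 9)(3 6))^(-1)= (2 9)(3 6)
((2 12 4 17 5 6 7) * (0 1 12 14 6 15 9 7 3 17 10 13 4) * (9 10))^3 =(2 3 15 4)(5 13 7 6)(9 14 17 10) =((0 1 12)(2 14 6 3 17 5 15 10 13 4 9 7))^3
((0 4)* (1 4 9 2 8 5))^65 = (0 2 5 4 9 8 1)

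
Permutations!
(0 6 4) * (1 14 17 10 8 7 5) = (0 6 4)(1 14 17 10 8 7 5) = [6, 14, 2, 3, 0, 1, 4, 5, 7, 9, 8, 11, 12, 13, 17, 15, 16, 10]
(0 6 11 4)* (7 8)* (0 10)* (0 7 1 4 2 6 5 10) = (0 5 10 7 8 1 4)(2 6 11) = [5, 4, 6, 3, 0, 10, 11, 8, 1, 9, 7, 2]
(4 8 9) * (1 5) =(1 5)(4 8 9) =[0, 5, 2, 3, 8, 1, 6, 7, 9, 4]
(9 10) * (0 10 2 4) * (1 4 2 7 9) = [10, 4, 2, 3, 0, 5, 6, 9, 8, 7, 1] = (0 10 1 4)(7 9)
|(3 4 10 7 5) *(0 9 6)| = 15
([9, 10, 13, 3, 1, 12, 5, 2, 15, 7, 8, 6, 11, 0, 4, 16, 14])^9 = (0 13 2 7 9)(1 8 16 4 10 15 14)(5 12 11 6)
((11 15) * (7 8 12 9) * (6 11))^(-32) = ((6 11 15)(7 8 12 9))^(-32) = (6 11 15)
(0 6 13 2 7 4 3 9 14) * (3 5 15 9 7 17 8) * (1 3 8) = (0 6 13 2 17 1 3 7 4 5 15 9 14) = [6, 3, 17, 7, 5, 15, 13, 4, 8, 14, 10, 11, 12, 2, 0, 9, 16, 1]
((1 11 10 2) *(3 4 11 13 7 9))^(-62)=(1 13 7 9 3 4 11 10 2)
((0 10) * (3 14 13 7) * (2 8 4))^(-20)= (14)(2 8 4)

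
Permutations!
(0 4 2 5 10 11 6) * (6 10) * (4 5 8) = (0 5 6)(2 8 4)(10 11) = [5, 1, 8, 3, 2, 6, 0, 7, 4, 9, 11, 10]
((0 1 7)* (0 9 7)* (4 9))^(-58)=(4 7 9)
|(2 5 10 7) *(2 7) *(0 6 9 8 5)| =|(0 6 9 8 5 10 2)| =7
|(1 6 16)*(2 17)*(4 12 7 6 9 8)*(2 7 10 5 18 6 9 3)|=|(1 3 2 17 7 9 8 4 12 10 5 18 6 16)|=14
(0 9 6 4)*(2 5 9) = (0 2 5 9 6 4) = [2, 1, 5, 3, 0, 9, 4, 7, 8, 6]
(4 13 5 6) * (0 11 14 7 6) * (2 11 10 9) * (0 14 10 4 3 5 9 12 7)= [4, 1, 11, 5, 13, 14, 3, 6, 8, 2, 12, 10, 7, 9, 0]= (0 4 13 9 2 11 10 12 7 6 3 5 14)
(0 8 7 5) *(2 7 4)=(0 8 4 2 7 5)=[8, 1, 7, 3, 2, 0, 6, 5, 4]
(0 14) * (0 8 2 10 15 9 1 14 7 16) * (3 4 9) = (0 7 16)(1 14 8 2 10 15 3 4 9) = [7, 14, 10, 4, 9, 5, 6, 16, 2, 1, 15, 11, 12, 13, 8, 3, 0]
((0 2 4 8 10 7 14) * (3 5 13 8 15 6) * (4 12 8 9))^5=(0 7 8 2 14 10 12)(3 15 9 5 6 4 13)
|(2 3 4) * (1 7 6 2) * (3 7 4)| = 6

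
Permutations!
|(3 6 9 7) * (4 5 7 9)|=|(9)(3 6 4 5 7)|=5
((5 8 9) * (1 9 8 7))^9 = ((1 9 5 7))^9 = (1 9 5 7)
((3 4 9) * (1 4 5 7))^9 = (1 3)(4 5)(7 9)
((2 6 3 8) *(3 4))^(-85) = ((2 6 4 3 8))^(-85) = (8)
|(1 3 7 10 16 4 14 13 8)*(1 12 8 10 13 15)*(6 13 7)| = |(1 3 6 13 10 16 4 14 15)(8 12)| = 18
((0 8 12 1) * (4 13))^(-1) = (0 1 12 8)(4 13)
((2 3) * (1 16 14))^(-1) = (1 14 16)(2 3)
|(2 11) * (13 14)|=2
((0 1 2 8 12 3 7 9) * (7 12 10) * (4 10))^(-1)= (0 9 7 10 4 8 2 1)(3 12)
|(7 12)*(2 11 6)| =6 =|(2 11 6)(7 12)|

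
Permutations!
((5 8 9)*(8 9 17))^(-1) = (5 9)(8 17)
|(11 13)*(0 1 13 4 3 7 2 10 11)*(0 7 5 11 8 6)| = |(0 1 13 7 2 10 8 6)(3 5 11 4)| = 8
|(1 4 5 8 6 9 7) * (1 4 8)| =7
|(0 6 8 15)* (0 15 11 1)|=5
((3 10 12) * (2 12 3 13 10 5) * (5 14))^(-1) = ((2 12 13 10 3 14 5))^(-1) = (2 5 14 3 10 13 12)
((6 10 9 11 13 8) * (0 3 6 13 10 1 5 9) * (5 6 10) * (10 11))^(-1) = ((0 3 11 5 9 10)(1 6)(8 13))^(-1) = (0 10 9 5 11 3)(1 6)(8 13)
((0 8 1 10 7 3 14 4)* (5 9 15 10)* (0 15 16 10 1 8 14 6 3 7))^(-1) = ((0 14 4 15 1 5 9 16 10)(3 6))^(-1) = (0 10 16 9 5 1 15 4 14)(3 6)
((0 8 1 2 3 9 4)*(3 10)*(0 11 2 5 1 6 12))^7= (0 12 6 8)(1 5)(2 10 3 9 4 11)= ((0 8 6 12)(1 5)(2 10 3 9 4 11))^7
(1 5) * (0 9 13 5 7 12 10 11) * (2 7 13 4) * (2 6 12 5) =(0 9 4 6 12 10 11)(1 13 2 7 5) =[9, 13, 7, 3, 6, 1, 12, 5, 8, 4, 11, 0, 10, 2]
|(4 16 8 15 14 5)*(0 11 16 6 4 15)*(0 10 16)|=6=|(0 11)(4 6)(5 15 14)(8 10 16)|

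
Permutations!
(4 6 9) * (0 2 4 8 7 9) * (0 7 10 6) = (0 2 4)(6 7 9 8 10) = [2, 1, 4, 3, 0, 5, 7, 9, 10, 8, 6]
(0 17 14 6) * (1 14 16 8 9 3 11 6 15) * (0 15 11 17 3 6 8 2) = (0 3 17 16 2)(1 14 11 8 9 6 15) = [3, 14, 0, 17, 4, 5, 15, 7, 9, 6, 10, 8, 12, 13, 11, 1, 2, 16]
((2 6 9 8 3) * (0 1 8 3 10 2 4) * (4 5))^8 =((0 1 8 10 2 6 9 3 5 4))^8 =(0 5 9 2 8)(1 4 3 6 10)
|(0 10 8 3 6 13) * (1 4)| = |(0 10 8 3 6 13)(1 4)| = 6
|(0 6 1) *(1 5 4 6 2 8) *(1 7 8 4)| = 6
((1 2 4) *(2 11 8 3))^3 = ((1 11 8 3 2 4))^3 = (1 3)(2 11)(4 8)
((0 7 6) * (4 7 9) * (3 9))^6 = ((0 3 9 4 7 6))^6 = (9)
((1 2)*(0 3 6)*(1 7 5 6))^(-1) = (0 6 5 7 2 1 3)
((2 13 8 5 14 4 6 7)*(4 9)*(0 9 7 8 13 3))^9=(0 3 2 7 14 5 8 6 4 9)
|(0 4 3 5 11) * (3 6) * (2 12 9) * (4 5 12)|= 6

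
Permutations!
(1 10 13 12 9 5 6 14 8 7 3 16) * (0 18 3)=(0 18 3 16 1 10 13 12 9 5 6 14 8 7)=[18, 10, 2, 16, 4, 6, 14, 0, 7, 5, 13, 11, 9, 12, 8, 15, 1, 17, 3]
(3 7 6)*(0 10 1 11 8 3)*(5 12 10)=(0 5 12 10 1 11 8 3 7 6)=[5, 11, 2, 7, 4, 12, 0, 6, 3, 9, 1, 8, 10]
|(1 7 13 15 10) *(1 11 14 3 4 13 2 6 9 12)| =42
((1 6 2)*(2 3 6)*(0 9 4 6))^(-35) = (9)(1 2) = ((0 9 4 6 3)(1 2))^(-35)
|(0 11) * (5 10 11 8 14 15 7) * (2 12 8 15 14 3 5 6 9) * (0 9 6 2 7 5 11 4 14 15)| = 35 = |(2 12 8 3 11 9 7)(4 14 15 5 10)|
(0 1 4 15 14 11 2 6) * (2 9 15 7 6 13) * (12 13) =(0 1 4 7 6)(2 12 13)(9 15 14 11) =[1, 4, 12, 3, 7, 5, 0, 6, 8, 15, 10, 9, 13, 2, 11, 14]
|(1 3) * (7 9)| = 2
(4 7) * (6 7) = [0, 1, 2, 3, 6, 5, 7, 4] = (4 6 7)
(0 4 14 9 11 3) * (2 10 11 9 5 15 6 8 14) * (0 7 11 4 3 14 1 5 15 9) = [3, 5, 10, 7, 2, 9, 8, 11, 1, 0, 4, 14, 12, 13, 15, 6] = (0 3 7 11 14 15 6 8 1 5 9)(2 10 4)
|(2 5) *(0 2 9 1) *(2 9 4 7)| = 12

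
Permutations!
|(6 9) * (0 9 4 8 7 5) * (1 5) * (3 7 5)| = |(0 9 6 4 8 5)(1 3 7)| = 6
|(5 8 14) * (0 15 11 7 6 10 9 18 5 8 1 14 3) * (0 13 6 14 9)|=20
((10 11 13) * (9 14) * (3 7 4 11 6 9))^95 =((3 7 4 11 13 10 6 9 14))^95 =(3 10 7 6 4 9 11 14 13)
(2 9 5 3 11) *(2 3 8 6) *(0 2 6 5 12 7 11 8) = (0 2 9 12 7 11 3 8 5) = [2, 1, 9, 8, 4, 0, 6, 11, 5, 12, 10, 3, 7]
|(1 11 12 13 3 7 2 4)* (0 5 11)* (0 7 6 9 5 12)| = |(0 12 13 3 6 9 5 11)(1 7 2 4)| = 8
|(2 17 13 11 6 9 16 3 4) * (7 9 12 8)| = |(2 17 13 11 6 12 8 7 9 16 3 4)| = 12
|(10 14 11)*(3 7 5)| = |(3 7 5)(10 14 11)| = 3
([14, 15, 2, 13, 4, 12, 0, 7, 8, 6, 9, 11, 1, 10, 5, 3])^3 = [12, 13, 2, 9, 4, 15, 5, 7, 8, 14, 0, 11, 3, 6, 1, 10]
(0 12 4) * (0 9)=[12, 1, 2, 3, 9, 5, 6, 7, 8, 0, 10, 11, 4]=(0 12 4 9)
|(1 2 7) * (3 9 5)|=3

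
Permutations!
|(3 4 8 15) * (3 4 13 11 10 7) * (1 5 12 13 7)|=6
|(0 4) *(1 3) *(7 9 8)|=6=|(0 4)(1 3)(7 9 8)|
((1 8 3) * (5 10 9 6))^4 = (10)(1 8 3)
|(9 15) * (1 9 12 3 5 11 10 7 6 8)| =11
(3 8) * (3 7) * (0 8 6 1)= [8, 0, 2, 6, 4, 5, 1, 3, 7]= (0 8 7 3 6 1)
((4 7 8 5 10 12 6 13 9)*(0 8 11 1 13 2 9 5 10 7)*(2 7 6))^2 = ((0 8 10 12 2 9 4)(1 13 5 6 7 11))^2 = (0 10 2 4 8 12 9)(1 5 7)(6 11 13)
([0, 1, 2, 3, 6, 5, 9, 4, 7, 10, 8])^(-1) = [0, 1, 2, 3, 7, 5, 4, 8, 10, 6, 9]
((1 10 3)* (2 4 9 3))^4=(1 9 2)(3 4 10)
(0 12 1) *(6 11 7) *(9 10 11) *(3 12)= (0 3 12 1)(6 9 10 11 7)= [3, 0, 2, 12, 4, 5, 9, 6, 8, 10, 11, 7, 1]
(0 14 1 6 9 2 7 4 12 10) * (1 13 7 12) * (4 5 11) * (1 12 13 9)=[14, 6, 13, 3, 12, 11, 1, 5, 8, 2, 0, 4, 10, 7, 9]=(0 14 9 2 13 7 5 11 4 12 10)(1 6)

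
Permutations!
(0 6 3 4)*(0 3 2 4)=(0 6 2 4 3)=[6, 1, 4, 0, 3, 5, 2]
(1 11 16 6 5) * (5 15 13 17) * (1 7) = (1 11 16 6 15 13 17 5 7) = [0, 11, 2, 3, 4, 7, 15, 1, 8, 9, 10, 16, 12, 17, 14, 13, 6, 5]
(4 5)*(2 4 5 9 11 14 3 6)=(2 4 9 11 14 3 6)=[0, 1, 4, 6, 9, 5, 2, 7, 8, 11, 10, 14, 12, 13, 3]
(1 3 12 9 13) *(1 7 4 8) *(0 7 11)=(0 7 4 8 1 3 12 9 13 11)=[7, 3, 2, 12, 8, 5, 6, 4, 1, 13, 10, 0, 9, 11]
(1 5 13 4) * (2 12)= (1 5 13 4)(2 12)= [0, 5, 12, 3, 1, 13, 6, 7, 8, 9, 10, 11, 2, 4]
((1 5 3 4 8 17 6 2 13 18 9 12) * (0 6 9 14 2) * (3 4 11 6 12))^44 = (18)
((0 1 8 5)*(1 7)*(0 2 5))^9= ((0 7 1 8)(2 5))^9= (0 7 1 8)(2 5)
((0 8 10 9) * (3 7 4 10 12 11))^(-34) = (0 12 3 4 9 8 11 7 10)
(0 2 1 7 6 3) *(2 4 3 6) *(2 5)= (0 4 3)(1 7 5 2)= [4, 7, 1, 0, 3, 2, 6, 5]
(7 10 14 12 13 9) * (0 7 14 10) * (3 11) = (0 7)(3 11)(9 14 12 13) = [7, 1, 2, 11, 4, 5, 6, 0, 8, 14, 10, 3, 13, 9, 12]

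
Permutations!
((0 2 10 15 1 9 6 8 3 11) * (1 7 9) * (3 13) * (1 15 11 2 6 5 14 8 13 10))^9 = (0 5 2 11 9 3 10 7 13 8 15 6 14 1) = ((0 6 13 3 2 1 15 7 9 5 14 8 10 11))^9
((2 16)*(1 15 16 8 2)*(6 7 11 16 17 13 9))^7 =(1 11 6 13 15 16 7 9 17)(2 8)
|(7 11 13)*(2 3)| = |(2 3)(7 11 13)| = 6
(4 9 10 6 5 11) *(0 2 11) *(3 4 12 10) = [2, 1, 11, 4, 9, 0, 5, 7, 8, 3, 6, 12, 10] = (0 2 11 12 10 6 5)(3 4 9)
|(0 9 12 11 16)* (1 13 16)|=|(0 9 12 11 1 13 16)|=7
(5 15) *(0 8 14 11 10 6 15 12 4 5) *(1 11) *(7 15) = (0 8 14 1 11 10 6 7 15)(4 5 12) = [8, 11, 2, 3, 5, 12, 7, 15, 14, 9, 6, 10, 4, 13, 1, 0]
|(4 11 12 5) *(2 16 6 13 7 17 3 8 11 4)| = 11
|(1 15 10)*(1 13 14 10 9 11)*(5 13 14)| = 4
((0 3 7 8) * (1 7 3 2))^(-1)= ((0 2 1 7 8))^(-1)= (0 8 7 1 2)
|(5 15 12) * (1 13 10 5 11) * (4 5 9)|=9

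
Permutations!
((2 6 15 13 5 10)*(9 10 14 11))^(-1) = (2 10 9 11 14 5 13 15 6)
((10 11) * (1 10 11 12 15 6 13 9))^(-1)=(1 9 13 6 15 12 10)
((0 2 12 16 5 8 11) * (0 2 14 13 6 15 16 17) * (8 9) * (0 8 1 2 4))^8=(0 1 14 2 13 12 6 17 15 8 16 11 5 4 9)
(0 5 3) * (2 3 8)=(0 5 8 2 3)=[5, 1, 3, 0, 4, 8, 6, 7, 2]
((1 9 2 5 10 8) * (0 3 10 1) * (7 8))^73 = (0 7 3 8 10)(1 9 2 5)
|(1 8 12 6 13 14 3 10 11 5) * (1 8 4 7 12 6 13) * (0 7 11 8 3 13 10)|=|(0 7 12 10 8 6 1 4 11 5 3)(13 14)|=22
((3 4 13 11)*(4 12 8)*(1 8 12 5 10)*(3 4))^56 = ((1 8 3 5 10)(4 13 11))^56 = (1 8 3 5 10)(4 11 13)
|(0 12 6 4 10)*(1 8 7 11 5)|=|(0 12 6 4 10)(1 8 7 11 5)|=5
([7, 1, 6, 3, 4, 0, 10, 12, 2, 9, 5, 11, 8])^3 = [8, 1, 5, 3, 4, 12, 0, 2, 10, 9, 7, 11, 6]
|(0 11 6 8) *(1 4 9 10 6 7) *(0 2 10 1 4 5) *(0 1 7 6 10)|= 30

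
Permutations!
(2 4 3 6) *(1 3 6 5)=(1 3 5)(2 4 6)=[0, 3, 4, 5, 6, 1, 2]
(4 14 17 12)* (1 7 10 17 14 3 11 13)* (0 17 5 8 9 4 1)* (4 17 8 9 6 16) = (0 8 6 16 4 3 11 13)(1 7 10 5 9 17 12) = [8, 7, 2, 11, 3, 9, 16, 10, 6, 17, 5, 13, 1, 0, 14, 15, 4, 12]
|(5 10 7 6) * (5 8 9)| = 6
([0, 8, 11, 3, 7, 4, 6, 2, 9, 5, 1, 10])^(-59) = (1 4 10 5 11 9 2 8 7)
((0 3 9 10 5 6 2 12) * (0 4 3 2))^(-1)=((0 2 12 4 3 9 10 5 6))^(-1)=(0 6 5 10 9 3 4 12 2)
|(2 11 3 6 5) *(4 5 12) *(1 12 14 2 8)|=5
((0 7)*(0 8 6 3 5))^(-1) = ((0 7 8 6 3 5))^(-1) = (0 5 3 6 8 7)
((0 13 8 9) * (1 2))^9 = (0 13 8 9)(1 2)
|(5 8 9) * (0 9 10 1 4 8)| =|(0 9 5)(1 4 8 10)| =12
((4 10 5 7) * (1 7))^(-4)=(1 7 4 10 5)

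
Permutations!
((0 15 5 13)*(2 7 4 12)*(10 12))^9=((0 15 5 13)(2 7 4 10 12))^9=(0 15 5 13)(2 12 10 4 7)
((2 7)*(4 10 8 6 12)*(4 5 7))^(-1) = ((2 4 10 8 6 12 5 7))^(-1) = (2 7 5 12 6 8 10 4)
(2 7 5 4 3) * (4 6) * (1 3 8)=(1 3 2 7 5 6 4 8)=[0, 3, 7, 2, 8, 6, 4, 5, 1]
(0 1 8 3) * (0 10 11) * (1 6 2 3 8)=(0 6 2 3 10 11)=[6, 1, 3, 10, 4, 5, 2, 7, 8, 9, 11, 0]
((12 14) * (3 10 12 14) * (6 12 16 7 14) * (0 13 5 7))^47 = (0 3 14 13 10 6 5 16 12 7)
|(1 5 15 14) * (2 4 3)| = |(1 5 15 14)(2 4 3)| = 12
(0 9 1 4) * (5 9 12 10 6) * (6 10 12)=[6, 4, 2, 3, 0, 9, 5, 7, 8, 1, 10, 11, 12]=(12)(0 6 5 9 1 4)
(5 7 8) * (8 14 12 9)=(5 7 14 12 9 8)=[0, 1, 2, 3, 4, 7, 6, 14, 5, 8, 10, 11, 9, 13, 12]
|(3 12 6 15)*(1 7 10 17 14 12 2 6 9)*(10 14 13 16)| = |(1 7 14 12 9)(2 6 15 3)(10 17 13 16)| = 20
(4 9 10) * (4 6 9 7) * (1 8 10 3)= (1 8 10 6 9 3)(4 7)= [0, 8, 2, 1, 7, 5, 9, 4, 10, 3, 6]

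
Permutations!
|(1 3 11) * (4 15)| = 6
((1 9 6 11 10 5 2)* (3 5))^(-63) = (1 9 6 11 10 3 5 2)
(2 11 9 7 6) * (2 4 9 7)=(2 11 7 6 4 9)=[0, 1, 11, 3, 9, 5, 4, 6, 8, 2, 10, 7]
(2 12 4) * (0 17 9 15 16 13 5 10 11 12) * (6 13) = (0 17 9 15 16 6 13 5 10 11 12 4 2) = [17, 1, 0, 3, 2, 10, 13, 7, 8, 15, 11, 12, 4, 5, 14, 16, 6, 9]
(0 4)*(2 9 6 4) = [2, 1, 9, 3, 0, 5, 4, 7, 8, 6] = (0 2 9 6 4)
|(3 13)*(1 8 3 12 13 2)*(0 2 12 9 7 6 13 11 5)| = |(0 2 1 8 3 12 11 5)(6 13 9 7)| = 8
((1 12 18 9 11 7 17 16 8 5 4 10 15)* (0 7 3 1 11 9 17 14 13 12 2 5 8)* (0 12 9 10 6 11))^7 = (12 16 17 18)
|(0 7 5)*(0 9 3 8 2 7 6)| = |(0 6)(2 7 5 9 3 8)| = 6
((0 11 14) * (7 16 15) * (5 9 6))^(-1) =(0 14 11)(5 6 9)(7 15 16)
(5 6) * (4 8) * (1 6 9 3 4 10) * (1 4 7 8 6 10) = [0, 10, 2, 7, 6, 9, 5, 8, 1, 3, 4] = (1 10 4 6 5 9 3 7 8)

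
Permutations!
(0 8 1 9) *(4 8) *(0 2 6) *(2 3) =(0 4 8 1 9 3 2 6) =[4, 9, 6, 2, 8, 5, 0, 7, 1, 3]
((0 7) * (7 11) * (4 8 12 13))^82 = (0 11 7)(4 12)(8 13)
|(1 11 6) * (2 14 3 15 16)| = 15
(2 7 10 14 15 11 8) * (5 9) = (2 7 10 14 15 11 8)(5 9) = [0, 1, 7, 3, 4, 9, 6, 10, 2, 5, 14, 8, 12, 13, 15, 11]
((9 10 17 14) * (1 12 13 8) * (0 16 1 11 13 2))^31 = (0 16 1 12 2)(8 11 13)(9 14 17 10)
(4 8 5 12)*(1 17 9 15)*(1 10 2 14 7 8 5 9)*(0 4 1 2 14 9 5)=(0 4)(1 17 2 9 15 10 14 7 8 5 12)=[4, 17, 9, 3, 0, 12, 6, 8, 5, 15, 14, 11, 1, 13, 7, 10, 16, 2]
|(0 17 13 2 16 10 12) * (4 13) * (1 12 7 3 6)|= 12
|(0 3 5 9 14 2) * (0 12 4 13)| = 9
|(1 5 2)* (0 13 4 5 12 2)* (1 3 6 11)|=|(0 13 4 5)(1 12 2 3 6 11)|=12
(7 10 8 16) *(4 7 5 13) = (4 7 10 8 16 5 13) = [0, 1, 2, 3, 7, 13, 6, 10, 16, 9, 8, 11, 12, 4, 14, 15, 5]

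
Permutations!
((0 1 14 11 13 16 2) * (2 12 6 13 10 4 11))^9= ((0 1 14 2)(4 11 10)(6 13 16 12))^9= (0 1 14 2)(6 13 16 12)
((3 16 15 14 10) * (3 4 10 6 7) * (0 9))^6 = ((0 9)(3 16 15 14 6 7)(4 10))^6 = (16)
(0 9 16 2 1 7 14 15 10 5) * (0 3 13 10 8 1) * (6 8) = (0 9 16 2)(1 7 14 15 6 8)(3 13 10 5) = [9, 7, 0, 13, 4, 3, 8, 14, 1, 16, 5, 11, 12, 10, 15, 6, 2]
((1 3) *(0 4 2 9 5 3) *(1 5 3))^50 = (0 4 2 9 3 5 1)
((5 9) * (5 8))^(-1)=((5 9 8))^(-1)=(5 8 9)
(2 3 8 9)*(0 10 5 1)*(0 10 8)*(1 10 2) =[8, 2, 3, 0, 4, 10, 6, 7, 9, 1, 5] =(0 8 9 1 2 3)(5 10)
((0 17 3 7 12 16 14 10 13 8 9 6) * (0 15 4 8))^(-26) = ((0 17 3 7 12 16 14 10 13)(4 8 9 6 15))^(-26) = (0 17 3 7 12 16 14 10 13)(4 15 6 9 8)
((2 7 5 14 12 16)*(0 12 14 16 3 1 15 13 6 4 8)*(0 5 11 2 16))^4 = (16)(0 15 8 3 6)(1 4 12 13 5)(2 7 11)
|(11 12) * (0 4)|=2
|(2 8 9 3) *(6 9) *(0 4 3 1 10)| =9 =|(0 4 3 2 8 6 9 1 10)|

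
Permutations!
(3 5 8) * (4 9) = (3 5 8)(4 9) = [0, 1, 2, 5, 9, 8, 6, 7, 3, 4]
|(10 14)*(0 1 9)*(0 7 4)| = 10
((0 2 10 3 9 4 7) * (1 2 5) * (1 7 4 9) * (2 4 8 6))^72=((0 5 7)(1 4 8 6 2 10 3))^72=(1 8 2 3 4 6 10)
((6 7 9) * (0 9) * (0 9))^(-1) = (6 9 7)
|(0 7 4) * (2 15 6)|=3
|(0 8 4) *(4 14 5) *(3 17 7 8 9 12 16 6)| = 12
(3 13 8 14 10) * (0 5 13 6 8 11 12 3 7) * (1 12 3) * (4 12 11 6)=(0 5 13 6 8 14 10 7)(1 11 3 4 12)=[5, 11, 2, 4, 12, 13, 8, 0, 14, 9, 7, 3, 1, 6, 10]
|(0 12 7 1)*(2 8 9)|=12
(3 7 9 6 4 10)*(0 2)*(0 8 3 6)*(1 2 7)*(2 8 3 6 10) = (10)(0 7 9)(1 8 6 4 2 3) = [7, 8, 3, 1, 2, 5, 4, 9, 6, 0, 10]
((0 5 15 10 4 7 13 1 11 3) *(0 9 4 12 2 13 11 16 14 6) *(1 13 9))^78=((0 5 15 10 12 2 9 4 7 11 3 1 16 14 6))^78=(0 10 9 11 16)(1 6 15 2 7)(3 14 5 12 4)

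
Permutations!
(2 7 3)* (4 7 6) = (2 6 4 7 3) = [0, 1, 6, 2, 7, 5, 4, 3]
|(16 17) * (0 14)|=|(0 14)(16 17)|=2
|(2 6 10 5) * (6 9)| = 5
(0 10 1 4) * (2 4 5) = (0 10 1 5 2 4) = [10, 5, 4, 3, 0, 2, 6, 7, 8, 9, 1]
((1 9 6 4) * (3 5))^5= (1 9 6 4)(3 5)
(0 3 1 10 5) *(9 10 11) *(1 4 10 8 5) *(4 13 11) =(0 3 13 11 9 8 5)(1 4 10) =[3, 4, 2, 13, 10, 0, 6, 7, 5, 8, 1, 9, 12, 11]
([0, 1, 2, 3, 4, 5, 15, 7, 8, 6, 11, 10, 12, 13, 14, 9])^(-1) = (6 9 15)(10 11)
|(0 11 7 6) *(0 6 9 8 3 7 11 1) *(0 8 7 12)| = 10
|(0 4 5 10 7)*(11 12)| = |(0 4 5 10 7)(11 12)| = 10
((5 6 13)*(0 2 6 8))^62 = ((0 2 6 13 5 8))^62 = (0 6 5)(2 13 8)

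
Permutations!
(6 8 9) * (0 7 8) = (0 7 8 9 6) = [7, 1, 2, 3, 4, 5, 0, 8, 9, 6]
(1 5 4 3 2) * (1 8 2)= (1 5 4 3)(2 8)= [0, 5, 8, 1, 3, 4, 6, 7, 2]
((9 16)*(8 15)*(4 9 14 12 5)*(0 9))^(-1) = (0 4 5 12 14 16 9)(8 15)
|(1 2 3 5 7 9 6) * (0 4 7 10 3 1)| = 30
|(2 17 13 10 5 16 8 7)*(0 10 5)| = 14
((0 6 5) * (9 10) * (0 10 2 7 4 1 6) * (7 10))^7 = ((1 6 5 7 4)(2 10 9))^7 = (1 5 4 6 7)(2 10 9)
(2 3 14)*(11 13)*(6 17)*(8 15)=[0, 1, 3, 14, 4, 5, 17, 7, 15, 9, 10, 13, 12, 11, 2, 8, 16, 6]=(2 3 14)(6 17)(8 15)(11 13)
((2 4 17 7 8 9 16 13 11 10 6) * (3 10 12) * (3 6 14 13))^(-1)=(2 6 12 11 13 14 10 3 16 9 8 7 17 4)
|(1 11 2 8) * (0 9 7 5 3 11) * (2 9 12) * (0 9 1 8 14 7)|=|(0 12 2 14 7 5 3 11 1 9)|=10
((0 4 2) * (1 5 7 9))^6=(1 7)(5 9)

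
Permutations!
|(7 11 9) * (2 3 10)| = 3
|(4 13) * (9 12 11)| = 6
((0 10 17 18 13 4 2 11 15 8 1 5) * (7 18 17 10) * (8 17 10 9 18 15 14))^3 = ((0 7 15 17 10 9 18 13 4 2 11 14 8 1 5))^3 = (0 17 18 2 8)(1 7 10 13 11)(4 14 5 15 9)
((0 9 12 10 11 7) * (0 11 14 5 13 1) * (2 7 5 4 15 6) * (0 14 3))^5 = (1 2)(4 11)(5 15)(6 13)(7 14)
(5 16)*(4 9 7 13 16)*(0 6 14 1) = (0 6 14 1)(4 9 7 13 16 5) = [6, 0, 2, 3, 9, 4, 14, 13, 8, 7, 10, 11, 12, 16, 1, 15, 5]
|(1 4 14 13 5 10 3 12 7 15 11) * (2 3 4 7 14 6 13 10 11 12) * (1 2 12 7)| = |(2 3 12 14 10 4 6 13 5 11)(7 15)| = 10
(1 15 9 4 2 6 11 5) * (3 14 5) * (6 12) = [0, 15, 12, 14, 2, 1, 11, 7, 8, 4, 10, 3, 6, 13, 5, 9] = (1 15 9 4 2 12 6 11 3 14 5)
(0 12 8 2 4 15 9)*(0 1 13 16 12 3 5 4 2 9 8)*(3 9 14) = (0 9 1 13 16 12)(3 5 4 15 8 14) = [9, 13, 2, 5, 15, 4, 6, 7, 14, 1, 10, 11, 0, 16, 3, 8, 12]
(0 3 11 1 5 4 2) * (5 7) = (0 3 11 1 7 5 4 2) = [3, 7, 0, 11, 2, 4, 6, 5, 8, 9, 10, 1]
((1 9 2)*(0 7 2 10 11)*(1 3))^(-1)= (0 11 10 9 1 3 2 7)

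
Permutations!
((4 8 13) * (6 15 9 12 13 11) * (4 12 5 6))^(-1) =((4 8 11)(5 6 15 9)(12 13))^(-1) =(4 11 8)(5 9 15 6)(12 13)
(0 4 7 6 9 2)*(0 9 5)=(0 4 7 6 5)(2 9)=[4, 1, 9, 3, 7, 0, 5, 6, 8, 2]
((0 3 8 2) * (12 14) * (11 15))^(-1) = ((0 3 8 2)(11 15)(12 14))^(-1) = (0 2 8 3)(11 15)(12 14)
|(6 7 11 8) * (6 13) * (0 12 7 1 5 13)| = |(0 12 7 11 8)(1 5 13 6)| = 20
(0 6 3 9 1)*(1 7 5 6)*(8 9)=(0 1)(3 8 9 7 5 6)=[1, 0, 2, 8, 4, 6, 3, 5, 9, 7]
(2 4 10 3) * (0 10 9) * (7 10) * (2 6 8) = (0 7 10 3 6 8 2 4 9) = [7, 1, 4, 6, 9, 5, 8, 10, 2, 0, 3]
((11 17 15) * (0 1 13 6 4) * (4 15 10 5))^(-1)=(0 4 5 10 17 11 15 6 13 1)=((0 1 13 6 15 11 17 10 5 4))^(-1)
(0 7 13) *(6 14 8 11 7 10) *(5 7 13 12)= (0 10 6 14 8 11 13)(5 7 12)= [10, 1, 2, 3, 4, 7, 14, 12, 11, 9, 6, 13, 5, 0, 8]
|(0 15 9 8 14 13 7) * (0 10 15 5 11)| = |(0 5 11)(7 10 15 9 8 14 13)| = 21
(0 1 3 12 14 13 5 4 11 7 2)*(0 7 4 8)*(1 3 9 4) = [3, 9, 7, 12, 11, 8, 6, 2, 0, 4, 10, 1, 14, 5, 13] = (0 3 12 14 13 5 8)(1 9 4 11)(2 7)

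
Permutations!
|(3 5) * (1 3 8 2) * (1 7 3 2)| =6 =|(1 2 7 3 5 8)|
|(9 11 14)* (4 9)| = |(4 9 11 14)| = 4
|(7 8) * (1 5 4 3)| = |(1 5 4 3)(7 8)| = 4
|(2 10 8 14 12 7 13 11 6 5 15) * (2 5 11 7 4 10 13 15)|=10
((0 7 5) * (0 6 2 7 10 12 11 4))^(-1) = (0 4 11 12 10)(2 6 5 7)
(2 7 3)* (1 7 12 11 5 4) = (1 7 3 2 12 11 5 4) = [0, 7, 12, 2, 1, 4, 6, 3, 8, 9, 10, 5, 11]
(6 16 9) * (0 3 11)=(0 3 11)(6 16 9)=[3, 1, 2, 11, 4, 5, 16, 7, 8, 6, 10, 0, 12, 13, 14, 15, 9]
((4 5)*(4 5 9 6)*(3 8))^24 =(9)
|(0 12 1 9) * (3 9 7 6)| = |(0 12 1 7 6 3 9)| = 7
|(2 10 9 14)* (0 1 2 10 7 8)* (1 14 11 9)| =14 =|(0 14 10 1 2 7 8)(9 11)|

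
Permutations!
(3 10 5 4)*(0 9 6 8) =[9, 1, 2, 10, 3, 4, 8, 7, 0, 6, 5] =(0 9 6 8)(3 10 5 4)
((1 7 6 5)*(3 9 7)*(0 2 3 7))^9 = ((0 2 3 9)(1 7 6 5))^9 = (0 2 3 9)(1 7 6 5)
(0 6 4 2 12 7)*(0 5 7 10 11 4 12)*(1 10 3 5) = (0 6 12 3 5 7 1 10 11 4 2) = [6, 10, 0, 5, 2, 7, 12, 1, 8, 9, 11, 4, 3]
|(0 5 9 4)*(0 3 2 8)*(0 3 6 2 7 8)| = |(0 5 9 4 6 2)(3 7 8)| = 6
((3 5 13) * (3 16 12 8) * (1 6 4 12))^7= ((1 6 4 12 8 3 5 13 16))^7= (1 13 3 12 6 16 5 8 4)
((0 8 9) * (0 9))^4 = (9)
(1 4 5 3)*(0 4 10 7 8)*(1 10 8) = [4, 8, 2, 10, 5, 3, 6, 1, 0, 9, 7] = (0 4 5 3 10 7 1 8)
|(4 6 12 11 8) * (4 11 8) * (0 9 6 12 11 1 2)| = |(0 9 6 11 4 12 8 1 2)| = 9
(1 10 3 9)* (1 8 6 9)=(1 10 3)(6 9 8)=[0, 10, 2, 1, 4, 5, 9, 7, 6, 8, 3]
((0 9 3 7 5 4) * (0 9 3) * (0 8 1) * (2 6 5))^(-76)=((0 3 7 2 6 5 4 9 8 1))^(-76)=(0 6 8 7 4)(1 2 9 3 5)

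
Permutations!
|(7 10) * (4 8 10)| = 4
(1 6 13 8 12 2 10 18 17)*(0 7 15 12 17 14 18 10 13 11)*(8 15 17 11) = (0 7 17 1 6 8 11)(2 13 15 12)(14 18) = [7, 6, 13, 3, 4, 5, 8, 17, 11, 9, 10, 0, 2, 15, 18, 12, 16, 1, 14]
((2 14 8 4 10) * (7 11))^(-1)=((2 14 8 4 10)(7 11))^(-1)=(2 10 4 8 14)(7 11)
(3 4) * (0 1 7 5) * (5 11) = (0 1 7 11 5)(3 4) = [1, 7, 2, 4, 3, 0, 6, 11, 8, 9, 10, 5]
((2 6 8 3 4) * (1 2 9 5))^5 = (1 4 6 5 3 2 9 8)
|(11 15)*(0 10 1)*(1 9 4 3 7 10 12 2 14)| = |(0 12 2 14 1)(3 7 10 9 4)(11 15)| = 10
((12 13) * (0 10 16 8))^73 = ((0 10 16 8)(12 13))^73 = (0 10 16 8)(12 13)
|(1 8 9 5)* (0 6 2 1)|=7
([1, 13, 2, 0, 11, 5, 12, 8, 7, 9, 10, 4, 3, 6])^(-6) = (13)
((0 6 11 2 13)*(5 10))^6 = (0 6 11 2 13)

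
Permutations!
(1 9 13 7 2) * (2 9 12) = (1 12 2)(7 9 13) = [0, 12, 1, 3, 4, 5, 6, 9, 8, 13, 10, 11, 2, 7]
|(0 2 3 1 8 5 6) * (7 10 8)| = 9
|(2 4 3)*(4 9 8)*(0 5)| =|(0 5)(2 9 8 4 3)| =10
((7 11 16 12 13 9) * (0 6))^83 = (0 6)(7 9 13 12 16 11)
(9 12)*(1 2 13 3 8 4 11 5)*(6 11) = (1 2 13 3 8 4 6 11 5)(9 12) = [0, 2, 13, 8, 6, 1, 11, 7, 4, 12, 10, 5, 9, 3]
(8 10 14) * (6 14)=(6 14 8 10)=[0, 1, 2, 3, 4, 5, 14, 7, 10, 9, 6, 11, 12, 13, 8]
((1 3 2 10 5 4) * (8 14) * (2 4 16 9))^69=((1 3 4)(2 10 5 16 9)(8 14))^69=(2 9 16 5 10)(8 14)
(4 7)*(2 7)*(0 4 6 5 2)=(0 4)(2 7 6 5)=[4, 1, 7, 3, 0, 2, 5, 6]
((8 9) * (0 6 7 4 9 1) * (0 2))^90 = ((0 6 7 4 9 8 1 2))^90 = (0 7 9 1)(2 6 4 8)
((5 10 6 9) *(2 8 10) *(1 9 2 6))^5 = (1 8 6 9 10 2 5)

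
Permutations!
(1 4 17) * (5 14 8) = (1 4 17)(5 14 8) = [0, 4, 2, 3, 17, 14, 6, 7, 5, 9, 10, 11, 12, 13, 8, 15, 16, 1]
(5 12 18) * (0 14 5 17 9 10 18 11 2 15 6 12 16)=[14, 1, 15, 3, 4, 16, 12, 7, 8, 10, 18, 2, 11, 13, 5, 6, 0, 9, 17]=(0 14 5 16)(2 15 6 12 11)(9 10 18 17)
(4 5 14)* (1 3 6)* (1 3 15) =[0, 15, 2, 6, 5, 14, 3, 7, 8, 9, 10, 11, 12, 13, 4, 1] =(1 15)(3 6)(4 5 14)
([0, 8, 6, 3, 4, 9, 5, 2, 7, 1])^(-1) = (1 9 5 6 2 7 8)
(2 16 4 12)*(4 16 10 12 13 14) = (16)(2 10 12)(4 13 14) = [0, 1, 10, 3, 13, 5, 6, 7, 8, 9, 12, 11, 2, 14, 4, 15, 16]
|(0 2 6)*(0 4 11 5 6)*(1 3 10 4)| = 14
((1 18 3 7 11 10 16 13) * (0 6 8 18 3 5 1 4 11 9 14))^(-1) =((0 6 8 18 5 1 3 7 9 14)(4 11 10 16 13))^(-1) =(0 14 9 7 3 1 5 18 8 6)(4 13 16 10 11)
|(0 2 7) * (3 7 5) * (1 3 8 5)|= 10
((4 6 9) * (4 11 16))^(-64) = ((4 6 9 11 16))^(-64) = (4 6 9 11 16)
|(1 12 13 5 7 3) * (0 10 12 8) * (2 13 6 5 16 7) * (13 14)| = 13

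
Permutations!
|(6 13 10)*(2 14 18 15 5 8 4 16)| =|(2 14 18 15 5 8 4 16)(6 13 10)| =24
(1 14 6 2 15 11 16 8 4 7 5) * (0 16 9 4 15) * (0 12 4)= [16, 14, 12, 3, 7, 1, 2, 5, 15, 0, 10, 9, 4, 13, 6, 11, 8]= (0 16 8 15 11 9)(1 14 6 2 12 4 7 5)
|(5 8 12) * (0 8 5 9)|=4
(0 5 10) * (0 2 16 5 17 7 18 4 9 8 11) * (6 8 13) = (0 17 7 18 4 9 13 6 8 11)(2 16 5 10) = [17, 1, 16, 3, 9, 10, 8, 18, 11, 13, 2, 0, 12, 6, 14, 15, 5, 7, 4]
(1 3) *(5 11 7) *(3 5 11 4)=(1 5 4 3)(7 11)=[0, 5, 2, 1, 3, 4, 6, 11, 8, 9, 10, 7]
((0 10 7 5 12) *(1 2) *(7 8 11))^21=((0 10 8 11 7 5 12)(1 2))^21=(12)(1 2)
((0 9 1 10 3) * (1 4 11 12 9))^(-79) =((0 1 10 3)(4 11 12 9))^(-79) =(0 1 10 3)(4 11 12 9)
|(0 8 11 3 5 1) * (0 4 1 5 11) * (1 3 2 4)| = 4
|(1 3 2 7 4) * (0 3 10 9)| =8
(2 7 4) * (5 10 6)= (2 7 4)(5 10 6)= [0, 1, 7, 3, 2, 10, 5, 4, 8, 9, 6]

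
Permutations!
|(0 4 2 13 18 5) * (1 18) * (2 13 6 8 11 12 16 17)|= 42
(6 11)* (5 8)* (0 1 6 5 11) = (0 1 6)(5 8 11) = [1, 6, 2, 3, 4, 8, 0, 7, 11, 9, 10, 5]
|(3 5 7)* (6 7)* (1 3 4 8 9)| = 8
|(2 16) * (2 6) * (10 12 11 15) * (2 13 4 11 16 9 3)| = 24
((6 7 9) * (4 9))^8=((4 9 6 7))^8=(9)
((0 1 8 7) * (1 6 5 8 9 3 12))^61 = ((0 6 5 8 7)(1 9 3 12))^61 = (0 6 5 8 7)(1 9 3 12)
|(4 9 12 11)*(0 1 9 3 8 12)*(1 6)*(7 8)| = 12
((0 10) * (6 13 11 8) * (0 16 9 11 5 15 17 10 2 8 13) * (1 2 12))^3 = ((0 12 1 2 8 6)(5 15 17 10 16 9 11 13))^3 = (0 2)(1 6)(5 10 11 15 16 13 17 9)(8 12)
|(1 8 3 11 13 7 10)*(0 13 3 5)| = |(0 13 7 10 1 8 5)(3 11)| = 14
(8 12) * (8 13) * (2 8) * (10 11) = (2 8 12 13)(10 11) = [0, 1, 8, 3, 4, 5, 6, 7, 12, 9, 11, 10, 13, 2]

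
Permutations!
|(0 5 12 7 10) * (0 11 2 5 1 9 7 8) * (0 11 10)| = |(0 1 9 7)(2 5 12 8 11)| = 20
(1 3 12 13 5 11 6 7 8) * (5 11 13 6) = (1 3 12 6 7 8)(5 13 11) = [0, 3, 2, 12, 4, 13, 7, 8, 1, 9, 10, 5, 6, 11]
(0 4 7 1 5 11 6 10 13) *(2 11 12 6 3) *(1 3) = (0 4 7 3 2 11 1 5 12 6 10 13) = [4, 5, 11, 2, 7, 12, 10, 3, 8, 9, 13, 1, 6, 0]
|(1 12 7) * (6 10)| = |(1 12 7)(6 10)| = 6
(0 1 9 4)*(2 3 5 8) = (0 1 9 4)(2 3 5 8) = [1, 9, 3, 5, 0, 8, 6, 7, 2, 4]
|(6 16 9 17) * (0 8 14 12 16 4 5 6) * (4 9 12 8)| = 6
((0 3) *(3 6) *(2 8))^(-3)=((0 6 3)(2 8))^(-3)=(2 8)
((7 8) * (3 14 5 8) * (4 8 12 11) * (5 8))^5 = ((3 14 8 7)(4 5 12 11))^5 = (3 14 8 7)(4 5 12 11)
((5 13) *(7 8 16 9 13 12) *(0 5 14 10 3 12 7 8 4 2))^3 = ((0 5 7 4 2)(3 12 8 16 9 13 14 10))^3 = (0 4 5 2 7)(3 16 14 12 9 10 8 13)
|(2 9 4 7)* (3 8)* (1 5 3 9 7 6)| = 14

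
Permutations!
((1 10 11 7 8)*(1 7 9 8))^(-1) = (1 7 8 9 11 10)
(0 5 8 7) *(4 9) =(0 5 8 7)(4 9) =[5, 1, 2, 3, 9, 8, 6, 0, 7, 4]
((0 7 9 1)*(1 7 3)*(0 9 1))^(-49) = ((0 3)(1 9 7))^(-49) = (0 3)(1 7 9)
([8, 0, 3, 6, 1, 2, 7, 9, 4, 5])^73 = (0 8 4 1)(2 3 6 7 9 5)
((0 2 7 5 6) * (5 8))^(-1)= (0 6 5 8 7 2)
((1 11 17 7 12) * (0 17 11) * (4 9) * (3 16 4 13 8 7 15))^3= (0 3 9 7)(1 15 4 8)(12 17 16 13)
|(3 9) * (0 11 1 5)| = |(0 11 1 5)(3 9)| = 4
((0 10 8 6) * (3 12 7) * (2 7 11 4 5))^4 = (2 11 7 4 3 5 12)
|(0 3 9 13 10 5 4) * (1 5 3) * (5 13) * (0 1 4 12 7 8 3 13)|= 6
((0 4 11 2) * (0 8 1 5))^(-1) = ((0 4 11 2 8 1 5))^(-1) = (0 5 1 8 2 11 4)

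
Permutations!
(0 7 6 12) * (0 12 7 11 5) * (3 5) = [11, 1, 2, 5, 4, 0, 7, 6, 8, 9, 10, 3, 12] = (12)(0 11 3 5)(6 7)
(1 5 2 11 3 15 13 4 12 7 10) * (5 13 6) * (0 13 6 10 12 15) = (0 13 4 15 10 1 6 5 2 11 3)(7 12) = [13, 6, 11, 0, 15, 2, 5, 12, 8, 9, 1, 3, 7, 4, 14, 10]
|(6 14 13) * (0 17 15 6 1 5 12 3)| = |(0 17 15 6 14 13 1 5 12 3)| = 10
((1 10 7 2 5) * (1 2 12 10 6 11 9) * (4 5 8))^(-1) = (1 9 11 6)(2 5 4 8)(7 10 12)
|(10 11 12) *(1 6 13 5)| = |(1 6 13 5)(10 11 12)| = 12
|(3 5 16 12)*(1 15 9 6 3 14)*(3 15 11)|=|(1 11 3 5 16 12 14)(6 15 9)|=21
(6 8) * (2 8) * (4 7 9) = (2 8 6)(4 7 9) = [0, 1, 8, 3, 7, 5, 2, 9, 6, 4]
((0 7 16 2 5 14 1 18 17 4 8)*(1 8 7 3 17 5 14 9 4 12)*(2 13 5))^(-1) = (0 8 14 2 18 1 12 17 3)(4 9 5 13 16 7)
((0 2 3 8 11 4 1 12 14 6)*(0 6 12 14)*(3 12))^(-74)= (0 2 12)(1 11 3)(4 8 14)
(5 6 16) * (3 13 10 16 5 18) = (3 13 10 16 18)(5 6) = [0, 1, 2, 13, 4, 6, 5, 7, 8, 9, 16, 11, 12, 10, 14, 15, 18, 17, 3]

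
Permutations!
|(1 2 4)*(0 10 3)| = 3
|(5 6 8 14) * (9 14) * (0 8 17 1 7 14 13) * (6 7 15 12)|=|(0 8 9 13)(1 15 12 6 17)(5 7 14)|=60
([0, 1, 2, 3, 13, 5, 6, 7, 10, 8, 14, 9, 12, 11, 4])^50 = [0, 1, 2, 3, 13, 5, 6, 7, 10, 8, 14, 9, 12, 11, 4]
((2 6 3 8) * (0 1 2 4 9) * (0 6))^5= ((0 1 2)(3 8 4 9 6))^5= (9)(0 2 1)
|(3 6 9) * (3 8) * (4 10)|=|(3 6 9 8)(4 10)|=4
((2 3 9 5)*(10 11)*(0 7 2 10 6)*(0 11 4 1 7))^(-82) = (11)(1 10 9 2)(3 7 4 5)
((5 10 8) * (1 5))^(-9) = ((1 5 10 8))^(-9) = (1 8 10 5)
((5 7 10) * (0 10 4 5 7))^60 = (10) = ((0 10 7 4 5))^60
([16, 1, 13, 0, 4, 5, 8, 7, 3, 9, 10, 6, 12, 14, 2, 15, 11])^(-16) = (0 11 8)(2 14 13)(3 16 6)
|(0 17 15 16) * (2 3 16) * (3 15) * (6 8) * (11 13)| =4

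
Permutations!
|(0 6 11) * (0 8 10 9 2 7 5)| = 9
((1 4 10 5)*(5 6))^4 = ((1 4 10 6 5))^4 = (1 5 6 10 4)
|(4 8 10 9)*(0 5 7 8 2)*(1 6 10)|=|(0 5 7 8 1 6 10 9 4 2)|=10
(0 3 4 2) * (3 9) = (0 9 3 4 2) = [9, 1, 0, 4, 2, 5, 6, 7, 8, 3]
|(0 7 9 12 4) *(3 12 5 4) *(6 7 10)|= 14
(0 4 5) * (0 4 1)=[1, 0, 2, 3, 5, 4]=(0 1)(4 5)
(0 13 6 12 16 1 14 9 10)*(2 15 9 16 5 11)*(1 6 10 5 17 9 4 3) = (0 13 10)(1 14 16 6 12 17 9 5 11 2 15 4 3) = [13, 14, 15, 1, 3, 11, 12, 7, 8, 5, 0, 2, 17, 10, 16, 4, 6, 9]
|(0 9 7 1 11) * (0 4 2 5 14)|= |(0 9 7 1 11 4 2 5 14)|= 9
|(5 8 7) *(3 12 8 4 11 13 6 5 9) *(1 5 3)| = |(1 5 4 11 13 6 3 12 8 7 9)| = 11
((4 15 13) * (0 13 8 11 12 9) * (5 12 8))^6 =((0 13 4 15 5 12 9)(8 11))^6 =(0 9 12 5 15 4 13)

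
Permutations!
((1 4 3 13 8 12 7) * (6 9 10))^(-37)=(1 12 13 4 7 8 3)(6 10 9)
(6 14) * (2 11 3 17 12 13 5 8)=(2 11 3 17 12 13 5 8)(6 14)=[0, 1, 11, 17, 4, 8, 14, 7, 2, 9, 10, 3, 13, 5, 6, 15, 16, 12]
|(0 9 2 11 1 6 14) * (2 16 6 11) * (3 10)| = 10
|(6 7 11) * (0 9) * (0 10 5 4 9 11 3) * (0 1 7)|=|(0 11 6)(1 7 3)(4 9 10 5)|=12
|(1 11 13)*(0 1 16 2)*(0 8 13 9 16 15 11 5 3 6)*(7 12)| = |(0 1 5 3 6)(2 8 13 15 11 9 16)(7 12)| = 70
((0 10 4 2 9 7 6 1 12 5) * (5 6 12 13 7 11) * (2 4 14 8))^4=((0 10 14 8 2 9 11 5)(1 13 7 12 6))^4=(0 2)(1 6 12 7 13)(5 8)(9 10)(11 14)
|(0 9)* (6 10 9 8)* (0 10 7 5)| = 10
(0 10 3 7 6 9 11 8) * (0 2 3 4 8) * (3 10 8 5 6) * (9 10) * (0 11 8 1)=[1, 0, 9, 7, 5, 6, 10, 3, 2, 8, 4, 11]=(11)(0 1)(2 9 8)(3 7)(4 5 6 10)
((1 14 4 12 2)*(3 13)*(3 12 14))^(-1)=((1 3 13 12 2)(4 14))^(-1)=(1 2 12 13 3)(4 14)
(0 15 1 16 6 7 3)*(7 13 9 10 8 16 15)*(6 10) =[7, 15, 2, 0, 4, 5, 13, 3, 16, 6, 8, 11, 12, 9, 14, 1, 10] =(0 7 3)(1 15)(6 13 9)(8 16 10)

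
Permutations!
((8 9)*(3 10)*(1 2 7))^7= (1 2 7)(3 10)(8 9)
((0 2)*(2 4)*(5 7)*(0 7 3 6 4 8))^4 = ((0 8)(2 7 5 3 6 4))^4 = (8)(2 6 5)(3 7 4)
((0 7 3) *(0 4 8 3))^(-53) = ((0 7)(3 4 8))^(-53) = (0 7)(3 4 8)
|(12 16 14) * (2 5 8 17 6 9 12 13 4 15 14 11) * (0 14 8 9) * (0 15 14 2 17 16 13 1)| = |(0 2 5 9 12 13 4 14 1)(6 15 8 16 11 17)| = 18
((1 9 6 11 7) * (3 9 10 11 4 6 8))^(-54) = (1 11)(7 10)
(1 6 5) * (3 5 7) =(1 6 7 3 5) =[0, 6, 2, 5, 4, 1, 7, 3]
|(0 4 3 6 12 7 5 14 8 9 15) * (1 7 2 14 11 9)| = 14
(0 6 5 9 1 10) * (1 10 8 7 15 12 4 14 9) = (0 6 5 1 8 7 15 12 4 14 9 10) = [6, 8, 2, 3, 14, 1, 5, 15, 7, 10, 0, 11, 4, 13, 9, 12]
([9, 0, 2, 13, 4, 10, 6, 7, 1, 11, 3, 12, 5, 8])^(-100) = [0, 1, 2, 3, 4, 5, 6, 7, 8, 9, 10, 11, 12, 13]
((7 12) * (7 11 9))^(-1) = (7 9 11 12)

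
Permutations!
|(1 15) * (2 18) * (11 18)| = 6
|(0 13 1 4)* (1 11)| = 5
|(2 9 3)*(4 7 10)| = 3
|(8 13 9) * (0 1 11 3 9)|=7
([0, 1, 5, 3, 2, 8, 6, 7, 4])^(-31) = (2 5 8 4)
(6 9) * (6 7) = (6 9 7) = [0, 1, 2, 3, 4, 5, 9, 6, 8, 7]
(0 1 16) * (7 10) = (0 1 16)(7 10) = [1, 16, 2, 3, 4, 5, 6, 10, 8, 9, 7, 11, 12, 13, 14, 15, 0]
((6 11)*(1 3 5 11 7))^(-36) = ((1 3 5 11 6 7))^(-36) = (11)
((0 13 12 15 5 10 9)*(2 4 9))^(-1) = (0 9 4 2 10 5 15 12 13) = ((0 13 12 15 5 10 2 4 9))^(-1)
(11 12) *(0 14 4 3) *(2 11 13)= (0 14 4 3)(2 11 12 13)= [14, 1, 11, 0, 3, 5, 6, 7, 8, 9, 10, 12, 13, 2, 4]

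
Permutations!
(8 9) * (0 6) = [6, 1, 2, 3, 4, 5, 0, 7, 9, 8] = (0 6)(8 9)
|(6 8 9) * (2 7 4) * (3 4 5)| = 15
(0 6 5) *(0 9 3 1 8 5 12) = (0 6 12)(1 8 5 9 3) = [6, 8, 2, 1, 4, 9, 12, 7, 5, 3, 10, 11, 0]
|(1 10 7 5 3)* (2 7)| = 6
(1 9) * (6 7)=[0, 9, 2, 3, 4, 5, 7, 6, 8, 1]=(1 9)(6 7)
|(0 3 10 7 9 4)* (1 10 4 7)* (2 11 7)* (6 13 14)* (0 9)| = |(0 3 4 9 2 11 7)(1 10)(6 13 14)| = 42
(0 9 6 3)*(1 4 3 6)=(0 9 1 4 3)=[9, 4, 2, 0, 3, 5, 6, 7, 8, 1]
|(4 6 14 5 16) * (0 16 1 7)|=8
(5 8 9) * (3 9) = (3 9 5 8) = [0, 1, 2, 9, 4, 8, 6, 7, 3, 5]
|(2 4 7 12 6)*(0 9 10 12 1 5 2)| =5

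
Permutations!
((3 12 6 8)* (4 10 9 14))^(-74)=(3 6)(4 9)(8 12)(10 14)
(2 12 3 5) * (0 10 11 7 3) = [10, 1, 12, 5, 4, 2, 6, 3, 8, 9, 11, 7, 0] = (0 10 11 7 3 5 2 12)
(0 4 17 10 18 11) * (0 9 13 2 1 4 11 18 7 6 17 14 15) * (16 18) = (0 11 9 13 2 1 4 14 15)(6 17 10 7)(16 18) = [11, 4, 1, 3, 14, 5, 17, 6, 8, 13, 7, 9, 12, 2, 15, 0, 18, 10, 16]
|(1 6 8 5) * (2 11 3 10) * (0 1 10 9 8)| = 21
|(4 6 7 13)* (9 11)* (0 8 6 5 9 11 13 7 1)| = 4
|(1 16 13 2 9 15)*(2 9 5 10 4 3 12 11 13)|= 12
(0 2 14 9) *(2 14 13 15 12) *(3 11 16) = [14, 1, 13, 11, 4, 5, 6, 7, 8, 0, 10, 16, 2, 15, 9, 12, 3] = (0 14 9)(2 13 15 12)(3 11 16)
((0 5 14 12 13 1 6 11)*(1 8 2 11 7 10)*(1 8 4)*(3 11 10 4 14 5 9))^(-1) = (0 11 3 9)(1 4 7 6)(2 8 10)(12 14 13)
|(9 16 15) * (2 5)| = 6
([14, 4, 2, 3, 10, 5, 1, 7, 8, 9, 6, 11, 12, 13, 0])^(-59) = [14, 4, 2, 3, 10, 5, 1, 7, 8, 9, 6, 11, 12, 13, 0]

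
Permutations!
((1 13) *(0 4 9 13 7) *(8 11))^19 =((0 4 9 13 1 7)(8 11))^19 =(0 4 9 13 1 7)(8 11)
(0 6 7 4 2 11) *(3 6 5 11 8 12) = (0 5 11)(2 8 12 3 6 7 4) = [5, 1, 8, 6, 2, 11, 7, 4, 12, 9, 10, 0, 3]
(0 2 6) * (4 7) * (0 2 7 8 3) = (0 7 4 8 3)(2 6) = [7, 1, 6, 0, 8, 5, 2, 4, 3]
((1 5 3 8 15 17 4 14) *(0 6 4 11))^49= (0 5 11 1 17 14 15 4 8 6 3)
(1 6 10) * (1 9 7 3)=(1 6 10 9 7 3)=[0, 6, 2, 1, 4, 5, 10, 3, 8, 7, 9]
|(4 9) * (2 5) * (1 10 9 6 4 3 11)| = |(1 10 9 3 11)(2 5)(4 6)| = 10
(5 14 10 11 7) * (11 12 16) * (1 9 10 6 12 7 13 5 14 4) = (1 9 10 7 14 6 12 16 11 13 5 4) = [0, 9, 2, 3, 1, 4, 12, 14, 8, 10, 7, 13, 16, 5, 6, 15, 11]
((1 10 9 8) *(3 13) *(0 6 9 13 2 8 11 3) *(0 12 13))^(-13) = ((0 6 9 11 3 2 8 1 10)(12 13))^(-13) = (0 2 6 8 9 1 11 10 3)(12 13)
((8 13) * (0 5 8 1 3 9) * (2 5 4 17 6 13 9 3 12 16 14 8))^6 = (0 12 4 16 17 14 6 8 13 9 1)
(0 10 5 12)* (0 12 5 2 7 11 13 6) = [10, 1, 7, 3, 4, 5, 0, 11, 8, 9, 2, 13, 12, 6] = (0 10 2 7 11 13 6)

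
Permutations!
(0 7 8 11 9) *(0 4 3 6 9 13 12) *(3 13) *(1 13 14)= [7, 13, 2, 6, 14, 5, 9, 8, 11, 4, 10, 3, 0, 12, 1]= (0 7 8 11 3 6 9 4 14 1 13 12)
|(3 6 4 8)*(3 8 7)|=4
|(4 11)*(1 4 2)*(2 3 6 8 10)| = 8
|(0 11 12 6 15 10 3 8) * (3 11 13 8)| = 15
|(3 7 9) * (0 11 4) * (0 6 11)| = |(3 7 9)(4 6 11)| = 3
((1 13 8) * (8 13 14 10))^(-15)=((1 14 10 8))^(-15)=(1 14 10 8)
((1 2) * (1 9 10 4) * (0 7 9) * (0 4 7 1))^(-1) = (0 4 2 1)(7 10 9) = ((0 1 2 4)(7 9 10))^(-1)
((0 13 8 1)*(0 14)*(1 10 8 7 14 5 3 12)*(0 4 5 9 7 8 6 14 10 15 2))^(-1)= (0 2 15 8 13)(1 12 3 5 4 14 6 10 7 9)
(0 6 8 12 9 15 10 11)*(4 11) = (0 6 8 12 9 15 10 4 11) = [6, 1, 2, 3, 11, 5, 8, 7, 12, 15, 4, 0, 9, 13, 14, 10]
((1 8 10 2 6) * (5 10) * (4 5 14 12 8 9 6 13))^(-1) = ((1 9 6)(2 13 4 5 10)(8 14 12))^(-1) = (1 6 9)(2 10 5 4 13)(8 12 14)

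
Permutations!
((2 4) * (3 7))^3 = (2 4)(3 7)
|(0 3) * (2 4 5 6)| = 4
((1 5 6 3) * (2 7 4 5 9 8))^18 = (9)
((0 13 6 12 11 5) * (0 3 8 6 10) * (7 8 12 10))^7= (0 13 7 8 6 10)(3 5 11 12)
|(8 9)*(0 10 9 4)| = 5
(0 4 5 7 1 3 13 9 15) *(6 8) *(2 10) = [4, 3, 10, 13, 5, 7, 8, 1, 6, 15, 2, 11, 12, 9, 14, 0] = (0 4 5 7 1 3 13 9 15)(2 10)(6 8)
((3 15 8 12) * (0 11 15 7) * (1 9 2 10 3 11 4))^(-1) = ((0 4 1 9 2 10 3 7)(8 12 11 15))^(-1) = (0 7 3 10 2 9 1 4)(8 15 11 12)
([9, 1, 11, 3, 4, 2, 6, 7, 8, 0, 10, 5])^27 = [9, 1, 2, 3, 4, 5, 6, 7, 8, 0, 10, 11]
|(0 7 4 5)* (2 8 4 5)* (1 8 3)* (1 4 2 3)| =6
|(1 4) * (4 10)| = |(1 10 4)| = 3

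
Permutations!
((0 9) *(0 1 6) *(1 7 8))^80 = (0 7 1)(6 9 8)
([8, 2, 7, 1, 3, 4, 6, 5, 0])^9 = (0 8)(1 5)(2 4)(3 7)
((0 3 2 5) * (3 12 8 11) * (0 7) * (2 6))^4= ((0 12 8 11 3 6 2 5 7))^4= (0 3 7 11 5 8 2 12 6)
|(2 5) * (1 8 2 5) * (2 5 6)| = |(1 8 5 6 2)| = 5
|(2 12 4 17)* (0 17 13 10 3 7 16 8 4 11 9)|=42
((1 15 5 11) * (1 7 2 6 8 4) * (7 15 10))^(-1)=((1 10 7 2 6 8 4)(5 11 15))^(-1)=(1 4 8 6 2 7 10)(5 15 11)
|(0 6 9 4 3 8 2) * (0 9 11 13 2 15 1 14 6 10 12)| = |(0 10 12)(1 14 6 11 13 2 9 4 3 8 15)| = 33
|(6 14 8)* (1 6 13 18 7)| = 7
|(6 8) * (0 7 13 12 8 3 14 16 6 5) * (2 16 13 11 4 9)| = |(0 7 11 4 9 2 16 6 3 14 13 12 8 5)| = 14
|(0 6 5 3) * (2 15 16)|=|(0 6 5 3)(2 15 16)|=12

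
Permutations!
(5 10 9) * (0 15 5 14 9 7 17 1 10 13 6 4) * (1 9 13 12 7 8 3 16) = [15, 10, 2, 16, 0, 12, 4, 17, 3, 14, 8, 11, 7, 6, 13, 5, 1, 9] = (0 15 5 12 7 17 9 14 13 6 4)(1 10 8 3 16)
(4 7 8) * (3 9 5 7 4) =(3 9 5 7 8) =[0, 1, 2, 9, 4, 7, 6, 8, 3, 5]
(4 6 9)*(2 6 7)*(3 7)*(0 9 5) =(0 9 4 3 7 2 6 5) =[9, 1, 6, 7, 3, 0, 5, 2, 8, 4]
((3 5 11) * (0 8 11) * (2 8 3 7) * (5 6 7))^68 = (0 2)(3 8)(5 7)(6 11)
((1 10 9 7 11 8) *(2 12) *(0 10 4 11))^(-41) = (0 7 9 10)(1 8 11 4)(2 12)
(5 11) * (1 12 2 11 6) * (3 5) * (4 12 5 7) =[0, 5, 11, 7, 12, 6, 1, 4, 8, 9, 10, 3, 2] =(1 5 6)(2 11 3 7 4 12)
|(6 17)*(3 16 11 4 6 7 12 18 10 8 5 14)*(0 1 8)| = 15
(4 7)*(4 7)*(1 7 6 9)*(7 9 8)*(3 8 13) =[0, 9, 2, 8, 4, 5, 13, 6, 7, 1, 10, 11, 12, 3] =(1 9)(3 8 7 6 13)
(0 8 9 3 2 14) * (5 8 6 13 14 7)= (0 6 13 14)(2 7 5 8 9 3)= [6, 1, 7, 2, 4, 8, 13, 5, 9, 3, 10, 11, 12, 14, 0]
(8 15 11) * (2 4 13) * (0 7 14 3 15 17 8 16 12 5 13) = [7, 1, 4, 15, 0, 13, 6, 14, 17, 9, 10, 16, 5, 2, 3, 11, 12, 8] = (0 7 14 3 15 11 16 12 5 13 2 4)(8 17)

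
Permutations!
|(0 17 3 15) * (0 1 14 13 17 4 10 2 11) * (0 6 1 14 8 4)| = |(1 8 4 10 2 11 6)(3 15 14 13 17)| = 35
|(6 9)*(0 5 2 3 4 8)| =6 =|(0 5 2 3 4 8)(6 9)|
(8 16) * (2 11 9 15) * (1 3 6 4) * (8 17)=(1 3 6 4)(2 11 9 15)(8 16 17)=[0, 3, 11, 6, 1, 5, 4, 7, 16, 15, 10, 9, 12, 13, 14, 2, 17, 8]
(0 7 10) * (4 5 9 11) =(0 7 10)(4 5 9 11) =[7, 1, 2, 3, 5, 9, 6, 10, 8, 11, 0, 4]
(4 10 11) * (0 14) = (0 14)(4 10 11) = [14, 1, 2, 3, 10, 5, 6, 7, 8, 9, 11, 4, 12, 13, 0]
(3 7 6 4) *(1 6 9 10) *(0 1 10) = (10)(0 1 6 4 3 7 9) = [1, 6, 2, 7, 3, 5, 4, 9, 8, 0, 10]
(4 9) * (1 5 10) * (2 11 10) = (1 5 2 11 10)(4 9) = [0, 5, 11, 3, 9, 2, 6, 7, 8, 4, 1, 10]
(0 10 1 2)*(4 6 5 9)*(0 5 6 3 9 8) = [10, 2, 5, 9, 3, 8, 6, 7, 0, 4, 1] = (0 10 1 2 5 8)(3 9 4)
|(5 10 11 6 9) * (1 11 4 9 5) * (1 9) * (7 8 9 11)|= 9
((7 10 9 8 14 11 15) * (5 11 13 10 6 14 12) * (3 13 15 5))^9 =((3 13 10 9 8 12)(5 11)(6 14 15 7))^9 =(3 9)(5 11)(6 14 15 7)(8 13)(10 12)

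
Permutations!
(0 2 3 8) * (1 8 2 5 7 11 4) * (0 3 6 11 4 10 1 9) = (0 5 7 4 9)(1 8 3 2 6 11 10) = [5, 8, 6, 2, 9, 7, 11, 4, 3, 0, 1, 10]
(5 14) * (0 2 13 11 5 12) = [2, 1, 13, 3, 4, 14, 6, 7, 8, 9, 10, 5, 0, 11, 12] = (0 2 13 11 5 14 12)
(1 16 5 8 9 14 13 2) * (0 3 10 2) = (0 3 10 2 1 16 5 8 9 14 13) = [3, 16, 1, 10, 4, 8, 6, 7, 9, 14, 2, 11, 12, 0, 13, 15, 5]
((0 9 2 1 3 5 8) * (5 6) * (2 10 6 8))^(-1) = ((0 9 10 6 5 2 1 3 8))^(-1) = (0 8 3 1 2 5 6 10 9)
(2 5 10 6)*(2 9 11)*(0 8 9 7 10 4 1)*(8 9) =(0 9 11 2 5 4 1)(6 7 10) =[9, 0, 5, 3, 1, 4, 7, 10, 8, 11, 6, 2]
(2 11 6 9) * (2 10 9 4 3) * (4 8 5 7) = (2 11 6 8 5 7 4 3)(9 10) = [0, 1, 11, 2, 3, 7, 8, 4, 5, 10, 9, 6]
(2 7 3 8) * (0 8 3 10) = [8, 1, 7, 3, 4, 5, 6, 10, 2, 9, 0] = (0 8 2 7 10)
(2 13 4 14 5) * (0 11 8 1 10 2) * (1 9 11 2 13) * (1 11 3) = (0 2 11 8 9 3 1 10 13 4 14 5) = [2, 10, 11, 1, 14, 0, 6, 7, 9, 3, 13, 8, 12, 4, 5]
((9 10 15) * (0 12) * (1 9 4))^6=(1 9 10 15 4)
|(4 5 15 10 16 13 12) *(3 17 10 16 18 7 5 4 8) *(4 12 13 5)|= 24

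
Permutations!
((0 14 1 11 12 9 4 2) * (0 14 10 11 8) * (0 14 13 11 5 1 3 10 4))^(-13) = ((0 4 2 13 11 12 9)(1 8 14 3 10 5))^(-13) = (0 4 2 13 11 12 9)(1 5 10 3 14 8)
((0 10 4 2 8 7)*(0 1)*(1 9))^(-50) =((0 10 4 2 8 7 9 1))^(-50) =(0 9 8 4)(1 7 2 10)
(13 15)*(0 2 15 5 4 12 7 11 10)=[2, 1, 15, 3, 12, 4, 6, 11, 8, 9, 0, 10, 7, 5, 14, 13]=(0 2 15 13 5 4 12 7 11 10)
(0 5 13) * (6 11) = (0 5 13)(6 11) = [5, 1, 2, 3, 4, 13, 11, 7, 8, 9, 10, 6, 12, 0]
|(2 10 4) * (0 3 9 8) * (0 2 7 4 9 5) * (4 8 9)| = |(0 3 5)(2 10 4 7 8)| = 15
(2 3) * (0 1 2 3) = (3)(0 1 2) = [1, 2, 0, 3]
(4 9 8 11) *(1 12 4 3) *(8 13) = (1 12 4 9 13 8 11 3) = [0, 12, 2, 1, 9, 5, 6, 7, 11, 13, 10, 3, 4, 8]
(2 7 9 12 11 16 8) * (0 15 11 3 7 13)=(0 15 11 16 8 2 13)(3 7 9 12)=[15, 1, 13, 7, 4, 5, 6, 9, 2, 12, 10, 16, 3, 0, 14, 11, 8]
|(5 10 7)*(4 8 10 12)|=|(4 8 10 7 5 12)|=6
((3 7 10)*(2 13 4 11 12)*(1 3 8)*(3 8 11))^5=((1 8)(2 13 4 3 7 10 11 12))^5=(1 8)(2 10 4 12 7 13 11 3)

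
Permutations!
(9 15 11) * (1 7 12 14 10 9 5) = (1 7 12 14 10 9 15 11 5) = [0, 7, 2, 3, 4, 1, 6, 12, 8, 15, 9, 5, 14, 13, 10, 11]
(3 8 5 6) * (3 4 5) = (3 8)(4 5 6) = [0, 1, 2, 8, 5, 6, 4, 7, 3]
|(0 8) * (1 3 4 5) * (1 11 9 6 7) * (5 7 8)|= |(0 5 11 9 6 8)(1 3 4 7)|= 12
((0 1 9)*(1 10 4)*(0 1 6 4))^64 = ((0 10)(1 9)(4 6))^64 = (10)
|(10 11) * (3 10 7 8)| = 5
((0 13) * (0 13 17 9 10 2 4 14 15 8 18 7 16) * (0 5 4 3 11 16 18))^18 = (18)(0 3 14 9 16 8 2 4 17 11 15 10 5)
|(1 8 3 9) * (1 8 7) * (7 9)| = |(1 9 8 3 7)| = 5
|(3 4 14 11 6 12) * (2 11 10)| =8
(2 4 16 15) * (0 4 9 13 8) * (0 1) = [4, 0, 9, 3, 16, 5, 6, 7, 1, 13, 10, 11, 12, 8, 14, 2, 15] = (0 4 16 15 2 9 13 8 1)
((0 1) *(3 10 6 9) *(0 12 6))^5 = ((0 1 12 6 9 3 10))^5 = (0 3 6 1 10 9 12)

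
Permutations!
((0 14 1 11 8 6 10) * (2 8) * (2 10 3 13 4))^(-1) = (0 10 11 1 14)(2 4 13 3 6 8)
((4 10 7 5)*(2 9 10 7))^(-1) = ((2 9 10)(4 7 5))^(-1) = (2 10 9)(4 5 7)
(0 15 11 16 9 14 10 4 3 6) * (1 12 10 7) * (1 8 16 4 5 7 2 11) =(0 15 1 12 10 5 7 8 16 9 14 2 11 4 3 6) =[15, 12, 11, 6, 3, 7, 0, 8, 16, 14, 5, 4, 10, 13, 2, 1, 9]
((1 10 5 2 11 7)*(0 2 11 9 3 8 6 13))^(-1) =(0 13 6 8 3 9 2)(1 7 11 5 10)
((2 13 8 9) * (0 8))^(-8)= ((0 8 9 2 13))^(-8)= (0 9 13 8 2)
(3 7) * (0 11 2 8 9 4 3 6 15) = (0 11 2 8 9 4 3 7 6 15) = [11, 1, 8, 7, 3, 5, 15, 6, 9, 4, 10, 2, 12, 13, 14, 0]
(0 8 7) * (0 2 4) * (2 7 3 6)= (0 8 3 6 2 4)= [8, 1, 4, 6, 0, 5, 2, 7, 3]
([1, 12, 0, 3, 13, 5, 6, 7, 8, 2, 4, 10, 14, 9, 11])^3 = (0 14 4 2 12 10 9 1 11 13)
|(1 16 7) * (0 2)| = |(0 2)(1 16 7)| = 6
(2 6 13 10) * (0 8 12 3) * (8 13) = [13, 1, 6, 0, 4, 5, 8, 7, 12, 9, 2, 11, 3, 10] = (0 13 10 2 6 8 12 3)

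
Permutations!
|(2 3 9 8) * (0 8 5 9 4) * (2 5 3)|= 6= |(0 8 5 9 3 4)|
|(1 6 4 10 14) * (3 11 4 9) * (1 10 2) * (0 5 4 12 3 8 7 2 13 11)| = |(0 5 4 13 11 12 3)(1 6 9 8 7 2)(10 14)| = 42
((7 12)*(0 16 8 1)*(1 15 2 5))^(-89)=(0 8 2 1 16 15 5)(7 12)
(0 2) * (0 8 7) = (0 2 8 7) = [2, 1, 8, 3, 4, 5, 6, 0, 7]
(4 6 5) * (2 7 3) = (2 7 3)(4 6 5) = [0, 1, 7, 2, 6, 4, 5, 3]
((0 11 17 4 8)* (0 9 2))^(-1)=(0 2 9 8 4 17 11)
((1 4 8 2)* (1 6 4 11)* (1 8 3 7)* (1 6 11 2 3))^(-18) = (1 6 3 11)(2 4 7 8)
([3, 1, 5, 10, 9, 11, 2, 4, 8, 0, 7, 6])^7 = [3, 1, 6, 10, 9, 2, 11, 4, 8, 0, 7, 5]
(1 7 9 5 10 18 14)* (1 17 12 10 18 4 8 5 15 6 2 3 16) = (1 7 9 15 6 2 3 16)(4 8 5 18 14 17 12 10) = [0, 7, 3, 16, 8, 18, 2, 9, 5, 15, 4, 11, 10, 13, 17, 6, 1, 12, 14]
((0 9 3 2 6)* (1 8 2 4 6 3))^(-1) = (0 6 4 3 2 8 1 9)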